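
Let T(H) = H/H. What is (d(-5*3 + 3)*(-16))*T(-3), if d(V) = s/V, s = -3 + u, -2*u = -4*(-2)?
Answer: -28/3 ≈ -9.3333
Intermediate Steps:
u = -4 (u = -(-2)*(-2) = -½*8 = -4)
s = -7 (s = -3 - 4 = -7)
T(H) = 1
d(V) = -7/V
(d(-5*3 + 3)*(-16))*T(-3) = (-7/(-5*3 + 3)*(-16))*1 = (-7/(-15 + 3)*(-16))*1 = (-7/(-12)*(-16))*1 = (-7*(-1/12)*(-16))*1 = ((7/12)*(-16))*1 = -28/3*1 = -28/3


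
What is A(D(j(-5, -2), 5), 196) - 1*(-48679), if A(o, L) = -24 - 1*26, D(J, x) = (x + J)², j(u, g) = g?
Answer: 48629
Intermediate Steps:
D(J, x) = (J + x)²
A(o, L) = -50 (A(o, L) = -24 - 26 = -50)
A(D(j(-5, -2), 5), 196) - 1*(-48679) = -50 - 1*(-48679) = -50 + 48679 = 48629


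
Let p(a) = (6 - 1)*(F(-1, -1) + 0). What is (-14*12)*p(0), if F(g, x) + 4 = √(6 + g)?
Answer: 3360 - 840*√5 ≈ 1481.7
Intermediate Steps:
F(g, x) = -4 + √(6 + g)
p(a) = -20 + 5*√5 (p(a) = (6 - 1)*((-4 + √(6 - 1)) + 0) = 5*((-4 + √5) + 0) = 5*(-4 + √5) = -20 + 5*√5)
(-14*12)*p(0) = (-14*12)*(-20 + 5*√5) = -168*(-20 + 5*√5) = 3360 - 840*√5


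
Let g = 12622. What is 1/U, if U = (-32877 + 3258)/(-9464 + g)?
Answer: -3158/29619 ≈ -0.10662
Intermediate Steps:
U = -29619/3158 (U = (-32877 + 3258)/(-9464 + 12622) = -29619/3158 ≈ -9.3790)
1/U = 1/(-29619/3158) = -3158/29619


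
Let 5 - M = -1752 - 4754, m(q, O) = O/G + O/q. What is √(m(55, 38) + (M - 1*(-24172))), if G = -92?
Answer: √196400593290/2530 ≈ 175.17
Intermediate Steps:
m(q, O) = -O/92 + O/q (m(q, O) = O/(-92) + O/q = O*(-1/92) + O/q = -O/92 + O/q)
M = 6511 (M = 5 - (-1752 - 4754) = 5 - 1*(-6506) = 5 + 6506 = 6511)
√(m(55, 38) + (M - 1*(-24172))) = √((-1/92*38 + 38/55) + (6511 - 1*(-24172))) = √((-19/46 + 38*(1/55)) + (6511 + 24172)) = √((-19/46 + 38/55) + 30683) = √(703/2530 + 30683) = √(77628693/2530) = √196400593290/2530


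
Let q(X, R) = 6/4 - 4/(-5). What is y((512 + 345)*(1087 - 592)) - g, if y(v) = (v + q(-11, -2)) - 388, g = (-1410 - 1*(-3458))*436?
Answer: -4690987/10 ≈ -4.6910e+5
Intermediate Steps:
q(X, R) = 23/10 (q(X, R) = 6*(1/4) - 4*(-1/5) = 3/2 + 4/5 = 23/10)
g = 892928 (g = (-1410 + 3458)*436 = 2048*436 = 892928)
y(v) = -3857/10 + v (y(v) = (v + 23/10) - 388 = (23/10 + v) - 388 = -3857/10 + v)
y((512 + 345)*(1087 - 592)) - g = (-3857/10 + (512 + 345)*(1087 - 592)) - 1*892928 = (-3857/10 + 857*495) - 892928 = (-3857/10 + 424215) - 892928 = 4238293/10 - 892928 = -4690987/10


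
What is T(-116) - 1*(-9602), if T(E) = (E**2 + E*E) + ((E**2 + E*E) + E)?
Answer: 63310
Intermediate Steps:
T(E) = E + 4*E**2 (T(E) = (E**2 + E**2) + ((E**2 + E**2) + E) = 2*E**2 + (2*E**2 + E) = 2*E**2 + (E + 2*E**2) = E + 4*E**2)
T(-116) - 1*(-9602) = -116*(1 + 4*(-116)) - 1*(-9602) = -116*(1 - 464) + 9602 = -116*(-463) + 9602 = 53708 + 9602 = 63310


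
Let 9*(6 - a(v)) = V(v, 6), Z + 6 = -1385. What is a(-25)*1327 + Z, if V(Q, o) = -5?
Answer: 65774/9 ≈ 7308.2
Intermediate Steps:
Z = -1391 (Z = -6 - 1385 = -1391)
a(v) = 59/9 (a(v) = 6 - ⅑*(-5) = 6 + 5/9 = 59/9)
a(-25)*1327 + Z = (59/9)*1327 - 1391 = 78293/9 - 1391 = 65774/9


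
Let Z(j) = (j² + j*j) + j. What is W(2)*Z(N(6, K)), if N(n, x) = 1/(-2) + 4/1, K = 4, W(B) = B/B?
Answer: 28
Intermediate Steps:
W(B) = 1
N(n, x) = 7/2 (N(n, x) = 1*(-½) + 4*1 = -½ + 4 = 7/2)
Z(j) = j + 2*j² (Z(j) = (j² + j²) + j = 2*j² + j = j + 2*j²)
W(2)*Z(N(6, K)) = 1*(7*(1 + 2*(7/2))/2) = 1*(7*(1 + 7)/2) = 1*((7/2)*8) = 1*28 = 28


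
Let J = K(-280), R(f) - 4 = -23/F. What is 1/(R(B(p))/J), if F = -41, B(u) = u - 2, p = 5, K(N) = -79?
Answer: -3239/187 ≈ -17.321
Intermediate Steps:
B(u) = -2 + u
R(f) = 187/41 (R(f) = 4 - 23/(-41) = 4 - 23*(-1/41) = 4 + 23/41 = 187/41)
J = -79
1/(R(B(p))/J) = 1/((187/41)/(-79)) = 1/((187/41)*(-1/79)) = 1/(-187/3239) = -3239/187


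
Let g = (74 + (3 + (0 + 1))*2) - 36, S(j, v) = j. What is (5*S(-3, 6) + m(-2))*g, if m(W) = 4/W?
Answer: -782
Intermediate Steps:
g = 46 (g = (74 + (3 + 1)*2) - 36 = (74 + 4*2) - 36 = (74 + 8) - 36 = 82 - 36 = 46)
(5*S(-3, 6) + m(-2))*g = (5*(-3) + 4/(-2))*46 = (-15 + 4*(-1/2))*46 = (-15 - 2)*46 = -17*46 = -782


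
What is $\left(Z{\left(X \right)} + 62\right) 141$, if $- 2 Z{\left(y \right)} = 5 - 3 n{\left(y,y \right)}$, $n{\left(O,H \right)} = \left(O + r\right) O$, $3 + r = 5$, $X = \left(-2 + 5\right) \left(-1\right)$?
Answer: $9024$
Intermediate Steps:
$X = -3$ ($X = 3 \left(-1\right) = -3$)
$r = 2$ ($r = -3 + 5 = 2$)
$n{\left(O,H \right)} = O \left(2 + O\right)$ ($n{\left(O,H \right)} = \left(O + 2\right) O = \left(2 + O\right) O = O \left(2 + O\right)$)
$Z{\left(y \right)} = - \frac{5}{2} + \frac{3 y \left(2 + y\right)}{2}$ ($Z{\left(y \right)} = - \frac{5 - 3 y \left(2 + y\right)}{2} = - \frac{5}{2} + \frac{3 y \left(2 + y\right)}{2}$)
$\left(Z{\left(X \right)} + 62\right) 141 = \left(\left(- \frac{5}{2} + \frac{3}{2} \left(-3\right) \left(2 - 3\right)\right) + 62\right) 141 = \left(\left(- \frac{5}{2} + \frac{3}{2} \left(-3\right) \left(-1\right)\right) + 62\right) 141 = \left(\left(- \frac{5}{2} + \frac{9}{2}\right) + 62\right) 141 = \left(2 + 62\right) 141 = 64 \cdot 141 = 9024$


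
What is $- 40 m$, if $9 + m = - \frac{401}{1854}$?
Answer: $\frac{341740}{927} \approx 368.65$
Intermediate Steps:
$m = - \frac{17087}{1854}$ ($m = -9 - \frac{401}{1854} = - \frac{17087}{1854} \approx -9.2163$)
$- 40 m = \left(-40\right) \left(- \frac{17087}{1854}\right) = \frac{341740}{927}$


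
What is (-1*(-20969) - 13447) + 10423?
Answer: 17945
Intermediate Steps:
(-1*(-20969) - 13447) + 10423 = (20969 - 13447) + 10423 = 7522 + 10423 = 17945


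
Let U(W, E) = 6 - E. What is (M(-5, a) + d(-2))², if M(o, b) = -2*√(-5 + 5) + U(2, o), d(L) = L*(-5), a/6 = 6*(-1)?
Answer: 441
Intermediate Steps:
a = -36 (a = 6*(6*(-1)) = 6*(-6) = -36)
d(L) = -5*L
M(o, b) = 6 - o (M(o, b) = -2*√(-5 + 5) + (6 - o) = -2*√0 + (6 - o) = -2*0 + (6 - o) = 0 + (6 - o) = 6 - o)
(M(-5, a) + d(-2))² = ((6 - 1*(-5)) - 5*(-2))² = ((6 + 5) + 10)² = (11 + 10)² = 21² = 441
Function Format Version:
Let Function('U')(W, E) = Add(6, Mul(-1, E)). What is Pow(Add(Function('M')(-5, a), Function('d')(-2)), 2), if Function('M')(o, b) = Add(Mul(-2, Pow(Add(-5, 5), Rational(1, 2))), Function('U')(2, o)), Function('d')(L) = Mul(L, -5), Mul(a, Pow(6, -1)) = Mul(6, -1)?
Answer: 441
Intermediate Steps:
a = -36 (a = Mul(6, Mul(6, -1)) = Mul(6, -6) = -36)
Function('d')(L) = Mul(-5, L)
Function('M')(o, b) = Add(6, Mul(-1, o)) (Function('M')(o, b) = Add(Mul(-2, Pow(Add(-5, 5), Rational(1, 2))), Add(6, Mul(-1, o))) = Add(Mul(-2, Pow(0, Rational(1, 2))), Add(6, Mul(-1, o))) = Add(Mul(-2, 0), Add(6, Mul(-1, o))) = Add(0, Add(6, Mul(-1, o))) = Add(6, Mul(-1, o)))
Pow(Add(Function('M')(-5, a), Function('d')(-2)), 2) = Pow(Add(Add(6, Mul(-1, -5)), Mul(-5, -2)), 2) = Pow(Add(Add(6, 5), 10), 2) = Pow(Add(11, 10), 2) = Pow(21, 2) = 441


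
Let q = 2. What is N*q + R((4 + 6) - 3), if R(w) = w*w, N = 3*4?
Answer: 73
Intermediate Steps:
N = 12
R(w) = w²
N*q + R((4 + 6) - 3) = 12*2 + ((4 + 6) - 3)² = 24 + (10 - 3)² = 24 + 7² = 24 + 49 = 73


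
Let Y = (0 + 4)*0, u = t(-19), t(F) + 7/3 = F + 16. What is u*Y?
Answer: 0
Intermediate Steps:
t(F) = 41/3 + F (t(F) = -7/3 + (F + 16) = -7/3 + (16 + F) = 41/3 + F)
u = -16/3 (u = 41/3 - 19 = -16/3 ≈ -5.3333)
Y = 0 (Y = 4*0 = 0)
u*Y = -16/3*0 = 0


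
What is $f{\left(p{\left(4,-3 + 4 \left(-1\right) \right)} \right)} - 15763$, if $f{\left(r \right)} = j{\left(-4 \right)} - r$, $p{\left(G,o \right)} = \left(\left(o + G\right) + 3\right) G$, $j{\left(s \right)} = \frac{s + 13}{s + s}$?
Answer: $- \frac{126113}{8} \approx -15764.0$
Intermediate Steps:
$j{\left(s \right)} = \frac{13 + s}{2 s}$
$p{\left(G,o \right)} = G \left(3 + G + o\right)$ ($p{\left(G,o \right)} = \left(\left(G + o\right) + 3\right) G = \left(3 + G + o\right) G = G \left(3 + G + o\right)$)
$f{\left(r \right)} = - \frac{9}{8} - r$ ($f{\left(r \right)} = \frac{13 - 4}{2 \left(-4\right)} - r = \frac{1}{2} \left(- \frac{1}{4}\right) 9 - r = - \frac{9}{8} - r$)
$f{\left(p{\left(4,-3 + 4 \left(-1\right) \right)} \right)} - 15763 = \left(- \frac{9}{8} - 4 \left(3 + 4 + \left(-3 + 4 \left(-1\right)\right)\right)\right) - 15763 = \left(- \frac{9}{8} - 4 \left(3 + 4 - 7\right)\right) - 15763 = \left(- \frac{9}{8} - 4 \cdot 0\right) - 15763 = \left(- \frac{9}{8} - 0\right) - 15763 = \left(- \frac{9}{8} + 0\right) - 15763 = - \frac{9}{8} - 15763 = - \frac{126113}{8}$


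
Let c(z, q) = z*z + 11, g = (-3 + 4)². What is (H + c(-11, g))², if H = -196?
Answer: 4096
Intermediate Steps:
g = 1 (g = 1² = 1)
c(z, q) = 11 + z² (c(z, q) = z² + 11 = 11 + z²)
(H + c(-11, g))² = (-196 + (11 + (-11)²))² = (-196 + (11 + 121))² = (-196 + 132)² = (-64)² = 4096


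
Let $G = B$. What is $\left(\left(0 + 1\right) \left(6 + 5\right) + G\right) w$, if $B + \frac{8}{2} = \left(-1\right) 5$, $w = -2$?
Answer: $-4$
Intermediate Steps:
$B = -9$ ($B = -4 - 5 = -9$)
$G = -9$
$\left(\left(0 + 1\right) \left(6 + 5\right) + G\right) w = \left(\left(0 + 1\right) \left(6 + 5\right) - 9\right) \left(-2\right) = \left(1 \cdot 11 - 9\right) \left(-2\right) = \left(11 - 9\right) \left(-2\right) = 2 \left(-2\right) = -4$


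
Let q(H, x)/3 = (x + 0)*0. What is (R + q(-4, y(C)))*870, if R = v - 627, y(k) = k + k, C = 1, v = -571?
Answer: -1042260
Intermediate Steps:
y(k) = 2*k
R = -1198 (R = -571 - 627 = -1198)
q(H, x) = 0 (q(H, x) = 3*((x + 0)*0) = 3*(x*0) = 3*0 = 0)
(R + q(-4, y(C)))*870 = (-1198 + 0)*870 = -1198*870 = -1042260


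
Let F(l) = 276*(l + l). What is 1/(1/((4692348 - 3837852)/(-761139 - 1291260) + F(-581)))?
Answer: -219409947528/684133 ≈ -3.2071e+5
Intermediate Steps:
F(l) = 552*l (F(l) = 276*(2*l) = 552*l)
1/(1/((4692348 - 3837852)/(-761139 - 1291260) + F(-581))) = 1/(1/((4692348 - 3837852)/(-761139 - 1291260) + 552*(-581))) = 1/(1/(854496/(-2052399) - 320712)) = 1/(1/(854496*(-1/2052399) - 320712)) = 1/(1/(-284832/684133 - 320712)) = 1/(1/(-219409947528/684133)) = 1/(-684133/219409947528) = -219409947528/684133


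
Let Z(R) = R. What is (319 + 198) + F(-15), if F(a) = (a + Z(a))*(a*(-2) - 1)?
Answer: -353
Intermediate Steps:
F(a) = 2*a*(-1 - 2*a) (F(a) = (a + a)*(a*(-2) - 1) = (2*a)*(-2*a - 1) = (2*a)*(-1 - 2*a) = 2*a*(-1 - 2*a))
(319 + 198) + F(-15) = (319 + 198) + 2*(-15)*(-1 - 2*(-15)) = 517 + 2*(-15)*(-1 + 30) = 517 + 2*(-15)*29 = 517 - 870 = -353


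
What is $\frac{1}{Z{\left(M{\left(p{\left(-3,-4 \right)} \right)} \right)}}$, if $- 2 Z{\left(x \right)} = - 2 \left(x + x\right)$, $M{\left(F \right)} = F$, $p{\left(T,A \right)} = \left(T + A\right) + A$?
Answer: $- \frac{1}{22} \approx -0.045455$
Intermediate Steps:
$p{\left(T,A \right)} = T + 2 A$ ($p{\left(T,A \right)} = \left(A + T\right) + A = T + 2 A$)
$Z{\left(x \right)} = 2 x$ ($Z{\left(x \right)} = - \frac{\left(-2\right) \left(x + x\right)}{2} = - \frac{\left(-2\right) 2 x}{2} = - \frac{\left(-4\right) x}{2} = 2 x$)
$\frac{1}{Z{\left(M{\left(p{\left(-3,-4 \right)} \right)} \right)}} = \frac{1}{2 \left(-3 + 2 \left(-4\right)\right)} = \frac{1}{2 \left(-3 - 8\right)} = \frac{1}{2 \left(-11\right)} = \frac{1}{-22} = - \frac{1}{22}$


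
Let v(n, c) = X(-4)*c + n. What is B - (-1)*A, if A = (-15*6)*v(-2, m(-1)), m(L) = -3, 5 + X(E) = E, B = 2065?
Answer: -185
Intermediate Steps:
X(E) = -5 + E
v(n, c) = n - 9*c (v(n, c) = (-5 - 4)*c + n = -9*c + n = n - 9*c)
A = -2250 (A = (-15*6)*(-2 - 9*(-3)) = -90*(-2 + 27) = -90*25 = -2250)
B - (-1)*A = 2065 - (-1)*(-2250) = 2065 - 1*2250 = 2065 - 2250 = -185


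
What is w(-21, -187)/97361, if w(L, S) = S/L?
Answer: 17/185871 ≈ 9.1461e-5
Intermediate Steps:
w(-21, -187)/97361 = -187/(-21)/97361 = -187*(-1/21)*(1/97361) = (187/21)*(1/97361) = 17/185871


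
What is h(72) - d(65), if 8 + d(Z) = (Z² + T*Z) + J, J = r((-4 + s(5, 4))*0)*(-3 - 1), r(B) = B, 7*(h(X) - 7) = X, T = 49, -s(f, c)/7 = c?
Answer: -51693/7 ≈ -7384.7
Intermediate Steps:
s(f, c) = -7*c
h(X) = 7 + X/7
J = 0 (J = ((-4 - 7*4)*0)*(-3 - 1) = ((-4 - 28)*0)*(-4) = -32*0*(-4) = 0*(-4) = 0)
d(Z) = -8 + Z² + 49*Z (d(Z) = -8 + ((Z² + 49*Z) + 0) = -8 + (Z² + 49*Z) = -8 + Z² + 49*Z)
h(72) - d(65) = (7 + (⅐)*72) - (-8 + 65² + 49*65) = (7 + 72/7) - (-8 + 4225 + 3185) = 121/7 - 1*7402 = 121/7 - 7402 = -51693/7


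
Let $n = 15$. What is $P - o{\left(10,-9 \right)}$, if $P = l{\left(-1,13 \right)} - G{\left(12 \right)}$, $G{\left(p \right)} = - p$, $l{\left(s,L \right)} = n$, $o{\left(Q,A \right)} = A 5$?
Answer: $72$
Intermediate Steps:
$o{\left(Q,A \right)} = 5 A$
$l{\left(s,L \right)} = 15$
$P = 27$ ($P = 15 - \left(-1\right) 12 = 15 - -12 = 15 + 12 = 27$)
$P - o{\left(10,-9 \right)} = 27 - 5 \left(-9\right) = 27 - -45 = 27 + 45 = 72$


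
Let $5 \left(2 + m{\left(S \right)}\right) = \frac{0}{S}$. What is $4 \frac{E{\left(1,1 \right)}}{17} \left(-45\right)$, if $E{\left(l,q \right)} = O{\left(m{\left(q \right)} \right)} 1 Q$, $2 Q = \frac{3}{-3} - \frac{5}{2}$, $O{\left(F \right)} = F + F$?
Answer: $- \frac{1260}{17} \approx -74.118$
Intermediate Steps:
$m{\left(S \right)} = -2$ ($m{\left(S \right)} = -2 + \frac{0 \frac{1}{S}}{5} = -2 + \frac{1}{5} \cdot 0 = -2 + 0 = -2$)
$O{\left(F \right)} = 2 F$
$Q = - \frac{7}{4}$ ($Q = \frac{\frac{3}{-3} - \frac{5}{2}}{2} = \frac{3 \left(- \frac{1}{3}\right) - \frac{5}{2}}{2} = \frac{-1 - \frac{5}{2}}{2} = \frac{1}{2} \left(- \frac{7}{2}\right) = - \frac{7}{4} \approx -1.75$)
$E{\left(l,q \right)} = 7$ ($E{\left(l,q \right)} = 2 \left(-2\right) 1 \left(- \frac{7}{4}\right) = \left(-4\right) 1 \left(- \frac{7}{4}\right) = \left(-4\right) \left(- \frac{7}{4}\right) = 7$)
$4 \frac{E{\left(1,1 \right)}}{17} \left(-45\right) = 4 \cdot \frac{7}{17} \left(-45\right) = \frac{28}{17} \left(-45\right) = - \frac{1260}{17}$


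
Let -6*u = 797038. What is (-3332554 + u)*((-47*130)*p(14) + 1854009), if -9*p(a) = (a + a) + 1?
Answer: -175313617568051/27 ≈ -6.4931e+12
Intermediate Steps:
p(a) = -⅑ - 2*a/9 (p(a) = -((a + a) + 1)/9 = -(2*a + 1)/9 = -(1 + 2*a)/9 = -⅑ - 2*a/9)
u = -398519/3 (u = -⅙*797038 = -398519/3 ≈ -1.3284e+5)
(-3332554 + u)*((-47*130)*p(14) + 1854009) = (-3332554 - 398519/3)*((-47*130)*(-⅑ - 2/9*14) + 1854009) = -10396181*(-6110*(-⅑ - 28/9) + 1854009)/3 = -10396181*(-6110*(-29/9) + 1854009)/3 = -10396181*(177190/9 + 1854009)/3 = -10396181/3*16863271/9 = -175313617568051/27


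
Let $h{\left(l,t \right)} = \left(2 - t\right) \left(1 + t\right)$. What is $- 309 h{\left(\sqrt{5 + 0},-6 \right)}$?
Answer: $12360$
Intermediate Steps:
$h{\left(l,t \right)} = \left(1 + t\right) \left(2 - t\right)$
$- 309 h{\left(\sqrt{5 + 0},-6 \right)} = - 309 \left(2 - 6 - \left(-6\right)^{2}\right) = - 309 \left(2 - 6 - 36\right) = \left(-309\right) \left(-40\right) = 12360$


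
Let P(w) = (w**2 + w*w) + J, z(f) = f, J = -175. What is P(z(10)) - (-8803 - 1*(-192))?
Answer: 8636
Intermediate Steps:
P(w) = -175 + 2*w**2 (P(w) = (w**2 + w*w) - 175 = (w**2 + w**2) - 175 = 2*w**2 - 175 = -175 + 2*w**2)
P(z(10)) - (-8803 - 1*(-192)) = (-175 + 2*10**2) - (-8803 - 1*(-192)) = (-175 + 2*100) - (-8803 + 192) = (-175 + 200) - 1*(-8611) = 25 + 8611 = 8636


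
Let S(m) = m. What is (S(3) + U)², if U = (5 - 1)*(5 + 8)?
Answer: 3025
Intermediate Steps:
U = 52 (U = 4*13 = 52)
(S(3) + U)² = (3 + 52)² = 55² = 3025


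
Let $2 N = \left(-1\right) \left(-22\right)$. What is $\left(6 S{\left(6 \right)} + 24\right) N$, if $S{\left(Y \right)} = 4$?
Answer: $528$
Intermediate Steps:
$N = 11$ ($N = \frac{\left(-1\right) \left(-22\right)}{2} = \frac{1}{2} \cdot 22 = 11$)
$\left(6 S{\left(6 \right)} + 24\right) N = \left(6 \cdot 4 + 24\right) 11 = \left(24 + 24\right) 11 = 48 \cdot 11 = 528$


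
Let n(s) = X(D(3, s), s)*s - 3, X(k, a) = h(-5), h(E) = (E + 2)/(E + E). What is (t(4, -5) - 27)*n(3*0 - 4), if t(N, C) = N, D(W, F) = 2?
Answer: 483/5 ≈ 96.600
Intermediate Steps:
h(E) = (2 + E)/(2*E) (h(E) = (2 + E)/((2*E)) = (2 + E)*(1/(2*E)) = (2 + E)/(2*E))
X(k, a) = 3/10 (X(k, a) = (½)*(2 - 5)/(-5) = (½)*(-⅕)*(-3) = 3/10)
n(s) = -3 + 3*s/10 (n(s) = 3*s/10 - 3 = -3 + 3*s/10)
(t(4, -5) - 27)*n(3*0 - 4) = (4 - 27)*(-3 + 3*(3*0 - 4)/10) = -23*(-3 + 3*(0 - 4)/10) = -23*(-3 + (3/10)*(-4)) = -23*(-3 - 6/5) = -23*(-21/5) = 483/5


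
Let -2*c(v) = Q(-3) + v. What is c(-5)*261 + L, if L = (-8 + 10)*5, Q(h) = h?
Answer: 1054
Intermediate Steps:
L = 10 (L = 2*5 = 10)
c(v) = 3/2 - v/2 (c(v) = -(-3 + v)/2 = 3/2 - v/2)
c(-5)*261 + L = (3/2 - 1/2*(-5))*261 + 10 = (3/2 + 5/2)*261 + 10 = 4*261 + 10 = 1044 + 10 = 1054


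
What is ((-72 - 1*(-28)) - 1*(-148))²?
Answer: 10816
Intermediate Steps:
((-72 - 1*(-28)) - 1*(-148))² = ((-72 + 28) + 148)² = (-44 + 148)² = 104² = 10816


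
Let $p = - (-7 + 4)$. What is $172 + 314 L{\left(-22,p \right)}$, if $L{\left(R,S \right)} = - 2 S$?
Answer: $-1712$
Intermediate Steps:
$p = 3$ ($p = \left(-1\right) \left(-3\right) = 3$)
$172 + 314 L{\left(-22,p \right)} = 172 + 314 \left(\left(-2\right) 3\right) = 172 + 314 \left(-6\right) = 172 - 1884 = -1712$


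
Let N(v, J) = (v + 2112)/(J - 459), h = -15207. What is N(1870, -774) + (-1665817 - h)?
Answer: -2035206112/1233 ≈ -1.6506e+6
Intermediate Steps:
N(v, J) = (2112 + v)/(-459 + J)
N(1870, -774) + (-1665817 - h) = (2112 + 1870)/(-459 - 774) + (-1665817 - 1*(-15207)) = 3982/(-1233) + (-1665817 + 15207) = -1/1233*3982 - 1650610 = -3982/1233 - 1650610 = -2035206112/1233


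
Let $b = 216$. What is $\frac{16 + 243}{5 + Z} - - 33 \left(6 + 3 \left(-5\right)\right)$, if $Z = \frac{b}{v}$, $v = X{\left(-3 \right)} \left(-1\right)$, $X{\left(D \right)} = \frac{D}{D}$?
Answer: $- \frac{62926}{211} \approx -298.23$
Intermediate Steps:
$X{\left(D \right)} = 1$
$v = -1$ ($v = 1 \left(-1\right) = -1$)
$Z = -216$ ($Z = \frac{216}{-1} = 216 \left(-1\right) = -216$)
$\frac{16 + 243}{5 + Z} - - 33 \left(6 + 3 \left(-5\right)\right) = \frac{16 + 243}{5 - 216} - - 33 \left(6 + 3 \left(-5\right)\right) = \frac{259}{-211} - - 33 \left(6 - 15\right) = 259 \left(- \frac{1}{211}\right) - \left(-33\right) \left(-9\right) = - \frac{259}{211} - 297 = - \frac{62926}{211}$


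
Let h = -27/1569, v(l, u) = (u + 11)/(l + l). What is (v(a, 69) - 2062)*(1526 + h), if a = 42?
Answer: -34542888098/10983 ≈ -3.1451e+6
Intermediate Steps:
v(l, u) = (11 + u)/(2*l) (v(l, u) = (11 + u)/((2*l)) = (11 + u)*(1/(2*l)) = (11 + u)/(2*l))
h = -9/523 (h = -27*1/1569 = -9/523 ≈ -0.017208)
(v(a, 69) - 2062)*(1526 + h) = ((½)*(11 + 69)/42 - 2062)*(1526 - 9/523) = ((½)*(1/42)*80 - 2062)*(798089/523) = (20/21 - 2062)*(798089/523) = -43282/21*798089/523 = -34542888098/10983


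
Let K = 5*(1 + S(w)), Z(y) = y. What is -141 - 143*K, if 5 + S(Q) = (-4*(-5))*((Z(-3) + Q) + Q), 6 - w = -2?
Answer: -183181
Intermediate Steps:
w = 8 (w = 6 - 1*(-2) = 6 + 2 = 8)
S(Q) = -65 + 40*Q (S(Q) = -5 + (-4*(-5))*((-3 + Q) + Q) = -5 + 20*(-3 + 2*Q) = -5 + (-60 + 40*Q) = -65 + 40*Q)
K = 1280 (K = 5*(1 + (-65 + 40*8)) = 5*(1 + (-65 + 320)) = 5*(1 + 255) = 5*256 = 1280)
-141 - 143*K = -141 - 143*1280 = -141 - 183040 = -183181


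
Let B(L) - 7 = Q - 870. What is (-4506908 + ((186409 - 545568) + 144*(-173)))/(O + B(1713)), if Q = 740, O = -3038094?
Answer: 4890979/3038217 ≈ 1.6098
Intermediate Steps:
B(L) = -123 (B(L) = 7 + (740 - 870) = 7 - 130 = -123)
(-4506908 + ((186409 - 545568) + 144*(-173)))/(O + B(1713)) = (-4506908 + ((186409 - 545568) + 144*(-173)))/(-3038094 - 123) = (-4506908 + (-359159 - 24912))/(-3038217) = (-4506908 - 384071)*(-1/3038217) = -4890979*(-1/3038217) = 4890979/3038217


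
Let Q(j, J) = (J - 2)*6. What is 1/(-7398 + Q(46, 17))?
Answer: -1/7308 ≈ -0.00013684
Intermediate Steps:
Q(j, J) = -12 + 6*J (Q(j, J) = (-2 + J)*6 = -12 + 6*J)
1/(-7398 + Q(46, 17)) = 1/(-7398 + (-12 + 6*17)) = 1/(-7398 + (-12 + 102)) = 1/(-7398 + 90) = 1/(-7308) = -1/7308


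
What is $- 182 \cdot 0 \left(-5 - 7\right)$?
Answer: $0$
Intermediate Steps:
$- 182 \cdot 0 \left(-5 - 7\right) = - 182 \cdot 0 \left(-12\right) = \left(-182\right) 0 = 0$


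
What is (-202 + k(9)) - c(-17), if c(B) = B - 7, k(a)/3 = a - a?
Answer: -178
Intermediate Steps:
k(a) = 0 (k(a) = 3*(a - a) = 3*0 = 0)
c(B) = -7 + B
(-202 + k(9)) - c(-17) = (-202 + 0) - (-7 - 17) = -202 - 1*(-24) = -202 + 24 = -178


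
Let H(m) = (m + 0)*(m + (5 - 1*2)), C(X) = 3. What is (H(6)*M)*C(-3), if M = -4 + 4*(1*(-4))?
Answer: -3240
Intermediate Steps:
H(m) = m*(3 + m) (H(m) = m*(m + (5 - 2)) = m*(m + 3) = m*(3 + m))
M = -20 (M = -4 + 4*(-4) = -4 - 16 = -20)
(H(6)*M)*C(-3) = ((6*(3 + 6))*(-20))*3 = ((6*9)*(-20))*3 = (54*(-20))*3 = -1080*3 = -3240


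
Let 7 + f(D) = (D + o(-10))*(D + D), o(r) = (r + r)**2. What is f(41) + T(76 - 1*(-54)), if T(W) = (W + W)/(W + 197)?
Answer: 11822945/327 ≈ 36156.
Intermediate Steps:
o(r) = 4*r**2 (o(r) = (2*r)**2 = 4*r**2)
f(D) = -7 + 2*D*(400 + D) (f(D) = -7 + (D + 4*(-10)**2)*(D + D) = -7 + (D + 4*100)*(2*D) = -7 + (D + 400)*(2*D) = -7 + (400 + D)*(2*D) = -7 + 2*D*(400 + D))
T(W) = 2*W/(197 + W) (T(W) = (2*W)/(197 + W) = 2*W/(197 + W))
f(41) + T(76 - 1*(-54)) = (-7 + 2*41**2 + 800*41) + 2*(76 - 1*(-54))/(197 + (76 - 1*(-54))) = (-7 + 2*1681 + 32800) + 2*(76 + 54)/(197 + (76 + 54)) = (-7 + 3362 + 32800) + 2*130/(197 + 130) = 36155 + 2*130/327 = 36155 + 2*130*(1/327) = 36155 + 260/327 = 11822945/327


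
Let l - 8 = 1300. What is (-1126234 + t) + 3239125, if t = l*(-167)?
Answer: 1894455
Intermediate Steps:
l = 1308 (l = 8 + 1300 = 1308)
t = -218436 (t = 1308*(-167) = -218436)
(-1126234 + t) + 3239125 = (-1126234 - 218436) + 3239125 = -1344670 + 3239125 = 1894455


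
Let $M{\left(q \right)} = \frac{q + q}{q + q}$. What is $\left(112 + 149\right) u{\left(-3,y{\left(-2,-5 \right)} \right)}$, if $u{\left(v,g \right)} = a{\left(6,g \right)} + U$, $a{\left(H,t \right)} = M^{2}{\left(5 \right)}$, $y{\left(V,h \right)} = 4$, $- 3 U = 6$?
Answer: $-261$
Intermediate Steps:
$U = -2$ ($U = \left(- \frac{1}{3}\right) 6 = -2$)
$M{\left(q \right)} = 1$ ($M{\left(q \right)} = \frac{2 q}{2 q} = 2 q \frac{1}{2 q} = 1$)
$a{\left(H,t \right)} = 1$ ($a{\left(H,t \right)} = 1^{2} = 1$)
$u{\left(v,g \right)} = -1$ ($u{\left(v,g \right)} = 1 - 2 = -1$)
$\left(112 + 149\right) u{\left(-3,y{\left(-2,-5 \right)} \right)} = \left(112 + 149\right) \left(-1\right) = 261 \left(-1\right) = -261$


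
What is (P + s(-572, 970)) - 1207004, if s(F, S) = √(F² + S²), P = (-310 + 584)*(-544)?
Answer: -1356060 + 2*√317021 ≈ -1.3549e+6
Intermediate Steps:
P = -149056 (P = 274*(-544) = -149056)
(P + s(-572, 970)) - 1207004 = (-149056 + √((-572)² + 970²)) - 1207004 = (-149056 + √(327184 + 940900)) - 1207004 = (-149056 + √1268084) - 1207004 = (-149056 + 2*√317021) - 1207004 = -1356060 + 2*√317021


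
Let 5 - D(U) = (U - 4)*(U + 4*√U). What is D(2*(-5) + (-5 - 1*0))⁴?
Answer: -27102406400 + 701388800*I*√15 ≈ -2.7102e+10 + 2.7165e+9*I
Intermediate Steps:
D(U) = 5 - (-4 + U)*(U + 4*√U) (D(U) = 5 - (U - 4)*(U + 4*√U) = 5 - (-4 + U)*(U + 4*√U))
D(2*(-5) + (-5 - 1*0))⁴ = (5 - (2*(-5) + (-5 - 1*0))² - 4*(2*(-5) + (-5 - 1*0))^(3/2) + 4*(2*(-5) + (-5 - 1*0)) + 16*√(2*(-5) + (-5 - 1*0)))⁴ = (5 - (-10 + (-5 + 0))² - 4*(-10 + (-5 + 0))^(3/2) + 4*(-10 + (-5 + 0)) + 16*√(-10 + (-5 + 0)))⁴ = (5 - (-10 - 5)² - 4*(-10 - 5)^(3/2) + 4*(-10 - 5) + 16*√(-10 - 5))⁴ = (5 - 1*(-15)² - (-60)*I*√15 + 4*(-15) + 16*√(-15))⁴ = (5 - 1*225 - (-60)*I*√15 - 60 + 16*(I*√15))⁴ = (5 - 225 + 60*I*√15 - 60 + 16*I*√15)⁴ = (-280 + 76*I*√15)⁴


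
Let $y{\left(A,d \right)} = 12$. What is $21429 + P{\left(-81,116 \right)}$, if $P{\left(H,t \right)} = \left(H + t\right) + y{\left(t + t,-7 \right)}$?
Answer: $21476$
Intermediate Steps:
$P{\left(H,t \right)} = 12 + H + t$ ($P{\left(H,t \right)} = \left(H + t\right) + 12 = 12 + H + t$)
$21429 + P{\left(-81,116 \right)} = 21429 + \left(12 - 81 + 116\right) = 21429 + 47 = 21476$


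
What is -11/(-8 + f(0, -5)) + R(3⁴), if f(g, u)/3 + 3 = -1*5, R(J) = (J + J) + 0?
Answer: 5195/32 ≈ 162.34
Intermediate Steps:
R(J) = 2*J (R(J) = 2*J + 0 = 2*J)
f(g, u) = -24 (f(g, u) = -9 + 3*(-1*5) = -9 + 3*(-5) = -9 - 15 = -24)
-11/(-8 + f(0, -5)) + R(3⁴) = -11/(-8 - 24) + 2*3⁴ = -11/(-32) + 2*81 = -11*(-1/32) + 162 = 11/32 + 162 = 5195/32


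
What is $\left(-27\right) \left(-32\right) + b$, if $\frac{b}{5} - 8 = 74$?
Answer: $1274$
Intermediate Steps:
$b = 410$ ($b = 40 + 5 \cdot 74 = 40 + 370 = 410$)
$\left(-27\right) \left(-32\right) + b = \left(-27\right) \left(-32\right) + 410 = 864 + 410 = 1274$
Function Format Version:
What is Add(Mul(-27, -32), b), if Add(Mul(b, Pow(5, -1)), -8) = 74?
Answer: 1274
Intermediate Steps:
b = 410 (b = Add(40, Mul(5, 74)) = Add(40, 370) = 410)
Add(Mul(-27, -32), b) = Add(Mul(-27, -32), 410) = Add(864, 410) = 1274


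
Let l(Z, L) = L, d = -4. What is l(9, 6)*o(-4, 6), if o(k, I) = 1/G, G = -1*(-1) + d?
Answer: -2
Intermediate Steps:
G = -3 (G = -1*(-1) - 4 = 1 - 4 = -3)
o(k, I) = -⅓ (o(k, I) = 1/(-3) = -⅓)
l(9, 6)*o(-4, 6) = 6*(-⅓) = -2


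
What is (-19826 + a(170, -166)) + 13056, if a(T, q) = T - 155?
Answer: -6755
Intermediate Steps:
a(T, q) = -155 + T
(-19826 + a(170, -166)) + 13056 = (-19826 + (-155 + 170)) + 13056 = (-19826 + 15) + 13056 = -19811 + 13056 = -6755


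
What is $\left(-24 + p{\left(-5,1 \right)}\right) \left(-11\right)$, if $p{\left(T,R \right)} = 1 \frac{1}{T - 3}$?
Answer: $\frac{2123}{8} \approx 265.38$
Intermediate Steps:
$p{\left(T,R \right)} = \frac{1}{-3 + T}$ ($p{\left(T,R \right)} = 1 \frac{1}{-3 + T} = \frac{1}{-3 + T}$)
$\left(-24 + p{\left(-5,1 \right)}\right) \left(-11\right) = \left(-24 + \frac{1}{-3 - 5}\right) \left(-11\right) = \left(-24 + \frac{1}{-8}\right) \left(-11\right) = \left(-24 - \frac{1}{8}\right) \left(-11\right) = \left(- \frac{193}{8}\right) \left(-11\right) = \frac{2123}{8}$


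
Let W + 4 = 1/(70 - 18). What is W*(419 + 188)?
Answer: -125649/52 ≈ -2416.3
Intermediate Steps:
W = -207/52 (W = -4 + 1/(70 - 18) = -4 + 1/52 = -207/52 ≈ -3.9808)
W*(419 + 188) = -207*(419 + 188)/52 = -207/52*607 = -125649/52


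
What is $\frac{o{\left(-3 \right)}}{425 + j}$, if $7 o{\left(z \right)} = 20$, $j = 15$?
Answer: $\frac{1}{154} \approx 0.0064935$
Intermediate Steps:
$o{\left(z \right)} = \frac{20}{7}$ ($o{\left(z \right)} = \frac{1}{7} \cdot 20 = \frac{20}{7}$)
$\frac{o{\left(-3 \right)}}{425 + j} = \frac{20}{7 \left(425 + 15\right)} = \frac{20}{7 \cdot 440} = \frac{20}{7} \cdot \frac{1}{440} = \frac{1}{154}$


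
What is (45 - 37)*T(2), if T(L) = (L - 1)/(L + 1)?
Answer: 8/3 ≈ 2.6667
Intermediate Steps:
T(L) = (-1 + L)/(1 + L)
(45 - 37)*T(2) = (45 - 37)*((-1 + 2)/(1 + 2)) = 8*(1/3) = 8*((⅓)*1) = 8*(⅓) = 8/3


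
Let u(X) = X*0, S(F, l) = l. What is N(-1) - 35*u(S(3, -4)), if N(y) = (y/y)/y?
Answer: -1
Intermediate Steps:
N(y) = 1/y
u(X) = 0
N(-1) - 35*u(S(3, -4)) = 1/(-1) - 35*0 = -1 + 0 = -1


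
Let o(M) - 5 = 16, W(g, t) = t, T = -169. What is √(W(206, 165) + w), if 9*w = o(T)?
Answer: √1506/3 ≈ 12.936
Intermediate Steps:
o(M) = 21 (o(M) = 5 + 16 = 21)
w = 7/3 (w = (⅑)*21 = 7/3 ≈ 2.3333)
√(W(206, 165) + w) = √(165 + 7/3) = √(502/3) = √1506/3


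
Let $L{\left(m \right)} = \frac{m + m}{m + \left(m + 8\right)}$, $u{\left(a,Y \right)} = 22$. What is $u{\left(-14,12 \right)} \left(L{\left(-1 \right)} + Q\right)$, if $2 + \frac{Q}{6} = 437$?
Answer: $\frac{172238}{3} \approx 57413.0$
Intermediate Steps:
$L{\left(m \right)} = \frac{2 m}{8 + 2 m}$ ($L{\left(m \right)} = \frac{2 m}{m + \left(8 + m\right)} = \frac{2 m}{8 + 2 m}$)
$Q = 2610$ ($Q = -12 + 6 \cdot 437 = -12 + 2622 = 2610$)
$u{\left(-14,12 \right)} \left(L{\left(-1 \right)} + Q\right) = 22 \left(- \frac{1}{4 - 1} + 2610\right) = 22 \left(- \frac{1}{3} + 2610\right) = 22 \cdot \frac{7829}{3} = \frac{172238}{3}$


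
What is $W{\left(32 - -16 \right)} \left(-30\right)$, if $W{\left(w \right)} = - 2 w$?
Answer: $2880$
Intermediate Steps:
$W{\left(32 - -16 \right)} \left(-30\right) = - 2 \left(32 - -16\right) \left(-30\right) = - 2 \left(32 + 16\right) \left(-30\right) = \left(-2\right) 48 \left(-30\right) = \left(-96\right) \left(-30\right) = 2880$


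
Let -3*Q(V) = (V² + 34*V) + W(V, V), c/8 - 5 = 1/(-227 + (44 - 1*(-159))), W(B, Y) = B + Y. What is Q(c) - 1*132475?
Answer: -3603838/27 ≈ -1.3348e+5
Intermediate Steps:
c = 119/3 (c = 40 + 8/(-227 + (44 - 1*(-159))) = 40 + 8/(-227 + (44 + 159)) = 40 + 8/(-227 + 203) = 40 + 8/(-24) = 40 + 8*(-1/24) = 40 - ⅓ = 119/3 ≈ 39.667)
Q(V) = -12*V - V²/3 (Q(V) = -((V² + 34*V) + (V + V))/3 = -((V² + 34*V) + 2*V)/3 = -(V² + 36*V)/3 = -12*V - V²/3)
Q(c) - 1*132475 = (⅓)*(119/3)*(-36 - 1*119/3) - 1*132475 = (⅓)*(119/3)*(-36 - 119/3) - 132475 = (⅓)*(119/3)*(-227/3) - 132475 = -27013/27 - 132475 = -3603838/27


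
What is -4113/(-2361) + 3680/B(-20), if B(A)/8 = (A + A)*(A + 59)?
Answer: 88837/61386 ≈ 1.4472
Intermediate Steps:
B(A) = 16*A*(59 + A) (B(A) = 8*((A + A)*(A + 59)) = 8*((2*A)*(59 + A)) = 8*(2*A*(59 + A)) = 16*A*(59 + A))
-4113/(-2361) + 3680/B(-20) = -4113/(-2361) + 3680/((16*(-20)*(59 - 20))) = -4113*(-1/2361) + 3680/((16*(-20)*39)) = 1371/787 + 3680/(-12480) = 1371/787 + 3680*(-1/12480) = 1371/787 - 23/78 = 88837/61386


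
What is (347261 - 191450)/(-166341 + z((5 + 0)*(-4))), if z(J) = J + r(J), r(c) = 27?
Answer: -155811/166334 ≈ -0.93674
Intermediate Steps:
z(J) = 27 + J (z(J) = J + 27 = 27 + J)
(347261 - 191450)/(-166341 + z((5 + 0)*(-4))) = (347261 - 191450)/(-166341 + (27 + (5 + 0)*(-4))) = 155811/(-166341 + (27 + 5*(-4))) = 155811/(-166341 + (27 - 20)) = 155811/(-166341 + 7) = 155811/(-166334) = 155811*(-1/166334) = -155811/166334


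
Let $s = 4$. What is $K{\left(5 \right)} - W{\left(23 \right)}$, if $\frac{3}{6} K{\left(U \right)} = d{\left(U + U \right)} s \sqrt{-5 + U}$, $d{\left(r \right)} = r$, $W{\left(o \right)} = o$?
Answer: $-23$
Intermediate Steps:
$K{\left(U \right)} = 16 U \sqrt{-5 + U}$ ($K{\left(U \right)} = 2 \left(U + U\right) 4 \sqrt{-5 + U} = 2 \cdot 2 U 4 \sqrt{-5 + U} = 2 \cdot 8 U \sqrt{-5 + U} = 16 U \sqrt{-5 + U}$)
$K{\left(5 \right)} - W{\left(23 \right)} = 16 \cdot 5 \sqrt{-5 + 5} - 23 = 16 \cdot 5 \sqrt{0} - 23 = 16 \cdot 5 \cdot 0 - 23 = 0 - 23 = -23$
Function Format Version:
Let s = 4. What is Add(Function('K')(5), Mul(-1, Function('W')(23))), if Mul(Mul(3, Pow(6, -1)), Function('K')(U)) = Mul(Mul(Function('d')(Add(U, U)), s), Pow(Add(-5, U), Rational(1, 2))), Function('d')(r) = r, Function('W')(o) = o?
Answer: -23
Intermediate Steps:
Function('K')(U) = Mul(16, U, Pow(Add(-5, U), Rational(1, 2))) (Function('K')(U) = Mul(2, Mul(Mul(Add(U, U), 4), Pow(Add(-5, U), Rational(1, 2)))) = Mul(2, Mul(Mul(Mul(2, U), 4), Pow(Add(-5, U), Rational(1, 2)))) = Mul(2, Mul(Mul(8, U), Pow(Add(-5, U), Rational(1, 2)))) = Mul(2, Mul(8, U, Pow(Add(-5, U), Rational(1, 2)))) = Mul(16, U, Pow(Add(-5, U), Rational(1, 2))))
Add(Function('K')(5), Mul(-1, Function('W')(23))) = Add(Mul(16, 5, Pow(Add(-5, 5), Rational(1, 2))), Mul(-1, 23)) = Add(Mul(16, 5, Pow(0, Rational(1, 2))), -23) = Add(Mul(16, 5, 0), -23) = Add(0, -23) = -23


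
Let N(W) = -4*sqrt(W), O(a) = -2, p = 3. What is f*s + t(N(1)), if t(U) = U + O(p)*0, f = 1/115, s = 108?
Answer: -352/115 ≈ -3.0609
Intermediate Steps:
f = 1/115 ≈ 0.0086956
t(U) = U (t(U) = U - 2*0 = U + 0 = U)
f*s + t(N(1)) = (1/115)*108 - 4*sqrt(1) = 108/115 - 4*1 = 108/115 - 4 = -352/115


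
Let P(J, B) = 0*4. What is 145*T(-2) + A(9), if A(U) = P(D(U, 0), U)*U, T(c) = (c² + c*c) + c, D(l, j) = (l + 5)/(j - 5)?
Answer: 870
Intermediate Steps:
D(l, j) = (5 + l)/(-5 + j)
P(J, B) = 0
T(c) = c + 2*c² (T(c) = (c² + c²) + c = 2*c² + c = c + 2*c²)
A(U) = 0 (A(U) = 0*U = 0)
145*T(-2) + A(9) = 145*(-2*(1 + 2*(-2))) + 0 = 145*(-2*(1 - 4)) + 0 = 145*(-2*(-3)) + 0 = 145*6 + 0 = 870 + 0 = 870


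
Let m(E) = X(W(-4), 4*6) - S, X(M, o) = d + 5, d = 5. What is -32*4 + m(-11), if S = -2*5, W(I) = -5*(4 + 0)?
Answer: -108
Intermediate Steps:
W(I) = -20 (W(I) = -5*4 = -20)
X(M, o) = 10 (X(M, o) = 5 + 5 = 10)
S = -10
m(E) = 20 (m(E) = 10 - 1*(-10) = 10 + 10 = 20)
-32*4 + m(-11) = -32*4 + 20 = -128 + 20 = -108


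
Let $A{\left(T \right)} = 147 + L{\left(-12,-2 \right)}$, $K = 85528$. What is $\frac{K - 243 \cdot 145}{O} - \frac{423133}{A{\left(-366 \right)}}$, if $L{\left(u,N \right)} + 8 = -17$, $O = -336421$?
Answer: $- \frac{142356962739}{41043362} \approx -3468.5$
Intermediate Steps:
$L{\left(u,N \right)} = -25$ ($L{\left(u,N \right)} = -8 - 17 = -25$)
$A{\left(T \right)} = 122$ ($A{\left(T \right)} = 147 - 25 = 122$)
$\frac{K - 243 \cdot 145}{O} - \frac{423133}{A{\left(-366 \right)}} = \frac{85528 - 243 \cdot 145}{-336421} - \frac{423133}{122} = \left(85528 - 35235\right) \left(- \frac{1}{336421}\right) - \frac{423133}{122} = 50293 \left(- \frac{1}{336421}\right) - \frac{423133}{122} = - \frac{50293}{336421} - \frac{423133}{122} = - \frac{142356962739}{41043362}$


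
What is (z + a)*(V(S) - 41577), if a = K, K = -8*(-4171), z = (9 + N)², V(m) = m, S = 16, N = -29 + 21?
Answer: -1386849009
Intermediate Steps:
N = -8
z = 1 (z = (9 - 8)² = 1² = 1)
K = 33368
a = 33368
(z + a)*(V(S) - 41577) = (1 + 33368)*(16 - 41577) = 33369*(-41561) = -1386849009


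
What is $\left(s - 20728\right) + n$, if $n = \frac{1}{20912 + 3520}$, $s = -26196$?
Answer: $- \frac{1146447167}{24432} \approx -46924.0$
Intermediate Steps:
$n = \frac{1}{24432} \approx 4.093 \cdot 10^{-5}$
$\left(s - 20728\right) + n = \left(-26196 - 20728\right) + \frac{1}{24432} = -46924 + \frac{1}{24432} = - \frac{1146447167}{24432}$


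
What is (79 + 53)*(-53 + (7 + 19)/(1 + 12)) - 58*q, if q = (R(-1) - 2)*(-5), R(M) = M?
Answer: -7602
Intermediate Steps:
q = 15 (q = (-1 - 2)*(-5) = -3*(-5) = 15)
(79 + 53)*(-53 + (7 + 19)/(1 + 12)) - 58*q = (79 + 53)*(-53 + (7 + 19)/(1 + 12)) - 58*15 = 132*(-53 + 26/13) - 870 = 132*(-53 + 26*(1/13)) - 870 = 132*(-53 + 2) - 870 = 132*(-51) - 870 = -6732 - 870 = -7602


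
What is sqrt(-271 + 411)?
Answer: 2*sqrt(35) ≈ 11.832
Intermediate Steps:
sqrt(-271 + 411) = sqrt(140) = 2*sqrt(35)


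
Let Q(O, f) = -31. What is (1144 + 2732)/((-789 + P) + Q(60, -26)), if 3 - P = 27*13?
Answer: -969/292 ≈ -3.3185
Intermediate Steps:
P = -348 (P = 3 - 27*13 = 3 - 1*351 = 3 - 351 = -348)
(1144 + 2732)/((-789 + P) + Q(60, -26)) = (1144 + 2732)/((-789 - 348) - 31) = 3876/(-1137 - 31) = 3876/(-1168) = 3876*(-1/1168) = -969/292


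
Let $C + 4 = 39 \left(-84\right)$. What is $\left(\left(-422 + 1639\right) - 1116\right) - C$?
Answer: $3381$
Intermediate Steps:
$C = -3280$ ($C = -4 + 39 \left(-84\right) = -4 - 3276 = -3280$)
$\left(\left(-422 + 1639\right) - 1116\right) - C = \left(\left(-422 + 1639\right) - 1116\right) - -3280 = \left(1217 - 1116\right) + 3280 = 101 + 3280 = 3381$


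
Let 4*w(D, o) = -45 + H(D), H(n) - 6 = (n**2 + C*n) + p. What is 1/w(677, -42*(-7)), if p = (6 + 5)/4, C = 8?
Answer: 16/1854835 ≈ 8.6261e-6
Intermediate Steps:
p = 11/4 (p = 11*(1/4) = 11/4 ≈ 2.7500)
H(n) = 35/4 + n**2 + 8*n (H(n) = 6 + ((n**2 + 8*n) + 11/4) = 6 + (11/4 + n**2 + 8*n) = 35/4 + n**2 + 8*n)
w(D, o) = -145/16 + 2*D + D**2/4 (w(D, o) = (-45 + (35/4 + D**2 + 8*D))/4 = (-145/4 + D**2 + 8*D)/4 = -145/16 + 2*D + D**2/4)
1/w(677, -42*(-7)) = 1/(-145/16 + 2*677 + (1/4)*677**2) = 1/(-145/16 + 1354 + (1/4)*458329) = 1/(-145/16 + 1354 + 458329/4) = 1/(1854835/16) = 16/1854835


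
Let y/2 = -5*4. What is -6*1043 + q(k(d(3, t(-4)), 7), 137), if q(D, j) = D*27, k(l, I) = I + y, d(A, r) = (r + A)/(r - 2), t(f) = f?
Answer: -7149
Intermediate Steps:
y = -40 (y = 2*(-5*4) = 2*(-20) = -40)
d(A, r) = (A + r)/(-2 + r)
k(l, I) = -40 + I (k(l, I) = I - 40 = -40 + I)
q(D, j) = 27*D
-6*1043 + q(k(d(3, t(-4)), 7), 137) = -6*1043 + 27*(-40 + 7) = -6258 + 27*(-33) = -6258 - 891 = -7149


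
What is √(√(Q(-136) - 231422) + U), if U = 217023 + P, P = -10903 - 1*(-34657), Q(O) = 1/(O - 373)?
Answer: √(62380745937 + 8653*I*√207463819)/509 ≈ 490.69 + 0.49019*I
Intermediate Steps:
Q(O) = 1/(-373 + O)
P = 23754 (P = -10903 + 34657 = 23754)
U = 240777 (U = 217023 + 23754 = 240777)
√(√(Q(-136) - 231422) + U) = √(√(1/(-373 - 136) - 231422) + 240777) = √(√(1/(-509) - 231422) + 240777) = √(√(-1/509 - 231422) + 240777) = √(√(-117793799/509) + 240777) = √(17*I*√207463819/509 + 240777) = √(240777 + 17*I*√207463819/509)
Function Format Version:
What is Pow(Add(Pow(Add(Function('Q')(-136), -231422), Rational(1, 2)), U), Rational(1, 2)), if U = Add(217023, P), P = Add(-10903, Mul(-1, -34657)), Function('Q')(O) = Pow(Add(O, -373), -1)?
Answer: Mul(Rational(1, 509), Pow(Add(62380745937, Mul(8653, I, Pow(207463819, Rational(1, 2)))), Rational(1, 2))) ≈ Add(490.69, Mul(0.49019, I))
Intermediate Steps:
Function('Q')(O) = Pow(Add(-373, O), -1)
P = 23754 (P = Add(-10903, 34657) = 23754)
U = 240777 (U = Add(217023, 23754) = 240777)
Pow(Add(Pow(Add(Function('Q')(-136), -231422), Rational(1, 2)), U), Rational(1, 2)) = Pow(Add(Pow(Add(Pow(Add(-373, -136), -1), -231422), Rational(1, 2)), 240777), Rational(1, 2)) = Pow(Add(Pow(Add(Pow(-509, -1), -231422), Rational(1, 2)), 240777), Rational(1, 2)) = Pow(Add(Pow(Add(Rational(-1, 509), -231422), Rational(1, 2)), 240777), Rational(1, 2)) = Pow(Add(Pow(Rational(-117793799, 509), Rational(1, 2)), 240777), Rational(1, 2)) = Pow(Add(Mul(Rational(17, 509), I, Pow(207463819, Rational(1, 2))), 240777), Rational(1, 2)) = Pow(Add(240777, Mul(Rational(17, 509), I, Pow(207463819, Rational(1, 2)))), Rational(1, 2))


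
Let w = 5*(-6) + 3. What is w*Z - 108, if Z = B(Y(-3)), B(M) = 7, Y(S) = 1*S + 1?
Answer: -297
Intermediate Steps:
w = -27 (w = -30 + 3 = -27)
Y(S) = 1 + S (Y(S) = S + 1 = 1 + S)
Z = 7
w*Z - 108 = -27*7 - 108 = -189 - 108 = -297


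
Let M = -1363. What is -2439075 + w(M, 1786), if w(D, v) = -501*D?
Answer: -1756212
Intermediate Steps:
-2439075 + w(M, 1786) = -2439075 - 501*(-1363) = -2439075 + 682863 = -1756212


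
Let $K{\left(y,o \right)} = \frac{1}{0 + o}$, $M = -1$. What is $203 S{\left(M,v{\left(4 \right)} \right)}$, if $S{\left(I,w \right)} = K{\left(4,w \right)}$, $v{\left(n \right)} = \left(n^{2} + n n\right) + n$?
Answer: $\frac{203}{36} \approx 5.6389$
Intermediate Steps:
$v{\left(n \right)} = n + 2 n^{2}$ ($v{\left(n \right)} = \left(n^{2} + n^{2}\right) + n = 2 n^{2} + n = n + 2 n^{2}$)
$K{\left(y,o \right)} = \frac{1}{o}$
$S{\left(I,w \right)} = \frac{1}{w}$
$203 S{\left(M,v{\left(4 \right)} \right)} = \frac{203}{4 \left(1 + 2 \cdot 4\right)} = \frac{203}{4 \left(1 + 8\right)} = \frac{203}{4 \cdot 9} = \frac{203}{36}$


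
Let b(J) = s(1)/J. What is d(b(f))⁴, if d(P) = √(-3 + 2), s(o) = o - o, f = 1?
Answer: 1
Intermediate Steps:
s(o) = 0
b(J) = 0 (b(J) = 0/J = 0)
d(P) = I (d(P) = √(-1) = I)
d(b(f))⁴ = I⁴ = 1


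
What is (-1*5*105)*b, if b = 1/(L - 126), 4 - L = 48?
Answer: 105/34 ≈ 3.0882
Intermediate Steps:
L = -44 (L = 4 - 1*48 = 4 - 48 = -44)
b = -1/170 (b = 1/(-44 - 126) = 1/(-170) = -1/170 ≈ -0.0058824)
(-1*5*105)*b = (-1*5*105)*(-1/170) = -5*105*(-1/170) = -525*(-1/170) = 105/34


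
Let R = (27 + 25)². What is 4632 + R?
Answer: 7336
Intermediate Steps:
R = 2704 (R = 52² = 2704)
4632 + R = 4632 + 2704 = 7336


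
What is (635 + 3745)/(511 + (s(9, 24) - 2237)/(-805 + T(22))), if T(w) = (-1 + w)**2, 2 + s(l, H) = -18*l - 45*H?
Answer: 318864/37897 ≈ 8.4140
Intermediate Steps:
s(l, H) = -2 - 45*H - 18*l (s(l, H) = -2 + (-18*l - 45*H) = -2 + (-45*H - 18*l) = -2 - 45*H - 18*l)
(635 + 3745)/(511 + (s(9, 24) - 2237)/(-805 + T(22))) = (635 + 3745)/(511 + ((-2 - 45*24 - 18*9) - 2237)/(-805 + (-1 + 22)**2)) = 4380/(511 + ((-2 - 1080 - 162) - 2237)/(-805 + 21**2)) = 4380/(511 + (-1244 - 2237)/(-805 + 441)) = 4380/(511 - 3481/(-364)) = 4380/(511 - 3481*(-1/364)) = 4380/(511 + 3481/364) = 4380/(189485/364) = 4380*(364/189485) = 318864/37897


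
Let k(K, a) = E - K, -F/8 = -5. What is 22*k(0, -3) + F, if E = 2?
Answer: 84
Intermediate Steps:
F = 40 (F = -8*(-5) = 40)
k(K, a) = 2 - K
22*k(0, -3) + F = 22*(2 - 1*0) + 40 = 22*(2 + 0) + 40 = 22*2 + 40 = 44 + 40 = 84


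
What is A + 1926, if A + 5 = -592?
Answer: 1329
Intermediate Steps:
A = -597 (A = -5 - 592 = -597)
A + 1926 = -597 + 1926 = 1329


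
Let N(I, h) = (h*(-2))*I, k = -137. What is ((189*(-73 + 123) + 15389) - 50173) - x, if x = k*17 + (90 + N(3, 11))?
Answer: -23029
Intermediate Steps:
N(I, h) = -2*I*h (N(I, h) = (-2*h)*I = -2*I*h)
x = -2305 (x = -137*17 + (90 - 2*3*11) = -2329 + (90 - 66) = -2329 + 24 = -2305)
((189*(-73 + 123) + 15389) - 50173) - x = ((189*(-73 + 123) + 15389) - 50173) - 1*(-2305) = ((189*50 + 15389) - 50173) + 2305 = ((9450 + 15389) - 50173) + 2305 = (24839 - 50173) + 2305 = -25334 + 2305 = -23029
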